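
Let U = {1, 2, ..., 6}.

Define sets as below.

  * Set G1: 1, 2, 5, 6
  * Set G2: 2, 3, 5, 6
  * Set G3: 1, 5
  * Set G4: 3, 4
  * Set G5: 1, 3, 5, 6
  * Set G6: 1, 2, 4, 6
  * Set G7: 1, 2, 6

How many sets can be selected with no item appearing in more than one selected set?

G3, G4 are pairwise disjoint (G3={1,5}; G4={3,4}).
Every remaining set overlaps one of these, and no 3 of the listed sets are pairwise disjoint, so 2 is the maximum.

2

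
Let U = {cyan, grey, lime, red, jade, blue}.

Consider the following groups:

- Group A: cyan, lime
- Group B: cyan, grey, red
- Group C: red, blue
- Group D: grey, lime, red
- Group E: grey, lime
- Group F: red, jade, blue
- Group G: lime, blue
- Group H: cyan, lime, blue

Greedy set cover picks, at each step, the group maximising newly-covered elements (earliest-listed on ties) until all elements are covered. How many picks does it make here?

Greedy: pick B (covers 3 new) → pick F (covers 2 new) → pick A (covers 1 new). Total picks: 3.

3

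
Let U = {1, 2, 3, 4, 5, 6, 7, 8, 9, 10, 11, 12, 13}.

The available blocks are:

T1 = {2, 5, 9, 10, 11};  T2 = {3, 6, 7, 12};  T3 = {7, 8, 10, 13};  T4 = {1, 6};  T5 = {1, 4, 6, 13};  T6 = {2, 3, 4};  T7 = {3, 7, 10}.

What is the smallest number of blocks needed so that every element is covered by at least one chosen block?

T1 and T2 and T3 and T5 together: T1 ∪ T2 ∪ T3 ∪ T5 = {1, 2, 3, 4, 5, 6, 7, 8, 9, 10, 11, 12, 13} — every element is covered.
Only T3 contains 8, so T3 is forced; the remaining 9 elements need at least 3 more blocks (each remaining block adds at most 4) — so at least 4 blocks are needed, and 4 is optimal.

4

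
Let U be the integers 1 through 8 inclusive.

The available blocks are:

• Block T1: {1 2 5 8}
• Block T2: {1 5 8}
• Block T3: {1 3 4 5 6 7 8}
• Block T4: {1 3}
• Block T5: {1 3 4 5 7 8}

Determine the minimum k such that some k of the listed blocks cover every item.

Take {T1, T3}. Their union is {1, 2, 3, 4, 5, 6, 7, 8}, which is all 8 items.
No single block has all 8 items (the largest, T3, has 7), so 2 is optimal.

2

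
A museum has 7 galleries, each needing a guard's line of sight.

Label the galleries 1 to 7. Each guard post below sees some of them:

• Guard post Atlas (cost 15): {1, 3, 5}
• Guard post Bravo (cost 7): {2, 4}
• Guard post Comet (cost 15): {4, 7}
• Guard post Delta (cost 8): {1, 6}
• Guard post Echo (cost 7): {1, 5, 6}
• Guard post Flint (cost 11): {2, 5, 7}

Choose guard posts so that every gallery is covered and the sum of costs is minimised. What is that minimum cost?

40

Atlas, Bravo, Echo, Flint together cover every gallery (Atlas ∪ Bravo ∪ Echo ∪ Flint = {1, 2, 3, 4, 5, 6, 7}); total cost 15 + 7 + 7 + 11 = 40.
No covering selection has total cost below 40.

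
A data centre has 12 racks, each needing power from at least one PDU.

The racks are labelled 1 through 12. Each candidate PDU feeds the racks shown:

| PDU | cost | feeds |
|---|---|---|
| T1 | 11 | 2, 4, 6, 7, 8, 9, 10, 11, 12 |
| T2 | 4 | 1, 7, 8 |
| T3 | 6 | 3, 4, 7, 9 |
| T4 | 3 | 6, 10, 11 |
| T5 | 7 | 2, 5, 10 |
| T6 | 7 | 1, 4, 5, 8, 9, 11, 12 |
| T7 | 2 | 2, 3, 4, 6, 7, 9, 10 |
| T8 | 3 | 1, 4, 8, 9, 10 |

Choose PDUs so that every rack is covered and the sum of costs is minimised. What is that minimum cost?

9

T6, T7 together cover every rack (T6 ∪ T7 = {1, 2, 3, 4, 5, 6, 7, 8, 9, 10, 11, 12}); total cost 7 + 2 = 9.
No covering selection has total cost below 9.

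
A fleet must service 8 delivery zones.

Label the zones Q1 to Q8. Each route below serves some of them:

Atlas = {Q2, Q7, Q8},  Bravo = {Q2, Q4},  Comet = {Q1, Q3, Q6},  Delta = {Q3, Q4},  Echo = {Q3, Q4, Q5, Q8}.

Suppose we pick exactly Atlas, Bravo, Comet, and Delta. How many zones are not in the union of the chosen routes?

Union of Atlas, Bravo, Comet, Delta = {Q1, Q2, Q3, Q4, Q6, Q7, Q8}.
Not covered: Q5 — 1 zone.

1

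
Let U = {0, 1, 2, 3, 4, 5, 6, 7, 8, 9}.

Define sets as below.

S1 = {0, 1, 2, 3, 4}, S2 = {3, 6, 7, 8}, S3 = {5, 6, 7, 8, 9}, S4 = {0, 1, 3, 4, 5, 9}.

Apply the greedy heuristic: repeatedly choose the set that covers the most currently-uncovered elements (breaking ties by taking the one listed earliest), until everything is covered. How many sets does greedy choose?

3

Greedy: pick S4 (covers 6 new) → pick S2 (covers 3 new) → pick S1 (covers 1 new). Total picks: 3.
(The true minimum cover uses only 2 sets, so greedy is not optimal here.)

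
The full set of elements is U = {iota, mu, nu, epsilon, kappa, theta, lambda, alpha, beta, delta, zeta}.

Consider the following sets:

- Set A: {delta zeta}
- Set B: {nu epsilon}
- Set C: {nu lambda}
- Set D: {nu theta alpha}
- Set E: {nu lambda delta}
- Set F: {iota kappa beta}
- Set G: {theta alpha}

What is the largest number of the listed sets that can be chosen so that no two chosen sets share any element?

A, B, F, G are pairwise disjoint (A={delta,zeta}; B={nu,epsilon}; F={iota,kappa,beta}; G={theta,alpha}).
Every remaining set overlaps one of these, and no 5 of the listed sets are pairwise disjoint, so 4 is the maximum.

4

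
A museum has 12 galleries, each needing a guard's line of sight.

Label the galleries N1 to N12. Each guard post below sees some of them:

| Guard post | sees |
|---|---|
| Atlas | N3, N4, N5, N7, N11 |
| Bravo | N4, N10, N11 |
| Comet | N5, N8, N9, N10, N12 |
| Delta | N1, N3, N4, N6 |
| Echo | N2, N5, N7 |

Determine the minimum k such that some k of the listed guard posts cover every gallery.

Atlas and Comet and Delta and Echo together: Atlas ∪ Comet ∪ Delta ∪ Echo = {N1, N2, N3, N4, N5, N6, N7, N8, N9, N10, N11, N12} — every gallery is covered.
Only Echo contains N2, so Echo is forced; the remaining 9 galleries need at least 3 more guard posts (each remaining guard post adds at most 4) — so at least 4 guard posts are needed, and 4 is optimal.

4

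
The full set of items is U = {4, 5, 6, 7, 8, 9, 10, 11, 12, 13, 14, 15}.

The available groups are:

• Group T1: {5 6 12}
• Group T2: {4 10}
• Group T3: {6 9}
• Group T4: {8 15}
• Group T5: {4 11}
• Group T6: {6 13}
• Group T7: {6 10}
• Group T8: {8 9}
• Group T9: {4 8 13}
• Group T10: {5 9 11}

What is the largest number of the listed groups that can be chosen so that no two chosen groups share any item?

T2, T4, T6, T10 are pairwise disjoint (T2={4,10}; T4={8,15}; T6={6,13}; T10={5,9,11}).
Every remaining group overlaps one of these, and no 5 of the listed groups are pairwise disjoint, so 4 is the maximum.

4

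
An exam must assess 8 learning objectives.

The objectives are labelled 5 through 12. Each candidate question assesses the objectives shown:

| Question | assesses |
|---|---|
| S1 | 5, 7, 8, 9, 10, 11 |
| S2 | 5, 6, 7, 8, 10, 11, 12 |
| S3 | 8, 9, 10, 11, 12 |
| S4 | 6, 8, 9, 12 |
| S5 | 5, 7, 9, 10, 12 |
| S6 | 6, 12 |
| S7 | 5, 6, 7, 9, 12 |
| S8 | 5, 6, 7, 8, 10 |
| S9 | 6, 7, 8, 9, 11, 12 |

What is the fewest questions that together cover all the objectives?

2

S1 and S9 together: S1 ∪ S9 = {5, 6, 7, 8, 9, 10, 11, 12} — every objective is covered.
No single question has all 8 objectives (the largest, S2, has 7), so 2 is optimal.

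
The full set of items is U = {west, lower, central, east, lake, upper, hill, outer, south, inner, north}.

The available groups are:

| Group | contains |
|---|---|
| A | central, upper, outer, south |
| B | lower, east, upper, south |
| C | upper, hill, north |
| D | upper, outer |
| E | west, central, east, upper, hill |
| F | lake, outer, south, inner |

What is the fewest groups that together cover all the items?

4

Take {B, C, E, F}. Their union is {west, lower, central, east, lake, upper, hill, outer, south, inner, north}, which is all 11 items.
Only B contains lower, so B is forced; the remaining 7 items need at least 3 more groups (each remaining group adds at most 3) — so at least 4 groups are needed, and 4 is optimal.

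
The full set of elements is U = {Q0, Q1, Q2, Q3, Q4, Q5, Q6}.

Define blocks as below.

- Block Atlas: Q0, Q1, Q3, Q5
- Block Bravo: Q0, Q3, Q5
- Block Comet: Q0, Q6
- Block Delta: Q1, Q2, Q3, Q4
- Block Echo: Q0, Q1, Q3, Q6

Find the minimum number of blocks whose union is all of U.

Bravo and Comet and Delta together: Bravo ∪ Comet ∪ Delta = {Q0, Q1, Q2, Q3, Q4, Q5, Q6} — every element is covered.
Only Delta contains Q2, so Delta is forced; the remaining 3 elements need at least 2 more blocks (each remaining block adds at most 2) — so at least 3 blocks are needed, and 3 is optimal.

3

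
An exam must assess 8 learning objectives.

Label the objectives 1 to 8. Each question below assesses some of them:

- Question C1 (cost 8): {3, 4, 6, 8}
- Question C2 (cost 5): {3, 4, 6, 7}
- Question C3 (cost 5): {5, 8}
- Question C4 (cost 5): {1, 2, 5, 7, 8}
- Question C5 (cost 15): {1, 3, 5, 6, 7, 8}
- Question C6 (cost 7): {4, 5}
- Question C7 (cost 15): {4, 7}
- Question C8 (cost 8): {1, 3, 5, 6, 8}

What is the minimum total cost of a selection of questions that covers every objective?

10

C2, C4 together cover every objective (C2 ∪ C4 = {1, 2, 3, 4, 5, 6, 7, 8}); total cost 5 + 5 = 10.
No covering selection has total cost below 10.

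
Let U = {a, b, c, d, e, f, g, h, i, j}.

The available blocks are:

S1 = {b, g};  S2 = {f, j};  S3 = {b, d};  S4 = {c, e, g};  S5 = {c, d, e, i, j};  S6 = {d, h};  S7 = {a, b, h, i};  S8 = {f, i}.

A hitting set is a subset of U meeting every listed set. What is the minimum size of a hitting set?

T = {b, c, f, h} meets every block (each contains at least one member of T), and |T| = 4.
No choice of 3 points meets every block, so 4 is the minimum.

4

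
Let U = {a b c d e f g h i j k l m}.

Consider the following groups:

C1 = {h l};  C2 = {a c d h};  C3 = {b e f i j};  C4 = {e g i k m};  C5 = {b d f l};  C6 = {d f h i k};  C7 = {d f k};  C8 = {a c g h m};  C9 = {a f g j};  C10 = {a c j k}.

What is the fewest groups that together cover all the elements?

4

Take {C4, C5, C8, C10}. Their union is {a, b, c, d, e, f, g, h, i, j, k, l, m}, which is all 13 elements.
No 3 of the 10 groups cover everything (all 120 combinations miss at least one element), so 4 is optimal.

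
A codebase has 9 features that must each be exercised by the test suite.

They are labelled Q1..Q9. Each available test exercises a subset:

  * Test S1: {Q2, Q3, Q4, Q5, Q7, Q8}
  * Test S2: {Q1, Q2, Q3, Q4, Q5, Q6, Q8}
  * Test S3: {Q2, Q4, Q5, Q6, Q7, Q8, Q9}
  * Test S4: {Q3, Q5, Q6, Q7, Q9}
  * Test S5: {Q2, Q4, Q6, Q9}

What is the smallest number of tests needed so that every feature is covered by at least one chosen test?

2

Take {S2, S4}. Their union is {Q1, Q2, Q3, Q4, Q5, Q6, Q7, Q8, Q9}, which is all 9 features.
No single test has all 9 features (the largest, S2, has 7), so 2 is optimal.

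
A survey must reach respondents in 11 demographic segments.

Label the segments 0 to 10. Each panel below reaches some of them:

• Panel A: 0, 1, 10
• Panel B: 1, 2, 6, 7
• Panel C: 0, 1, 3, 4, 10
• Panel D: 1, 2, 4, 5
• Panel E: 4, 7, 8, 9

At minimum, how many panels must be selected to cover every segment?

4

Take {B, C, D, E}. Their union is {0, 1, 2, 3, 4, 5, 6, 7, 8, 9, 10}, which is all 11 segments.
Only D contains 5, so D is forced; the remaining 7 segments need at least 3 more panels (each remaining panel adds at most 3) — so at least 4 panels are needed, and 4 is optimal.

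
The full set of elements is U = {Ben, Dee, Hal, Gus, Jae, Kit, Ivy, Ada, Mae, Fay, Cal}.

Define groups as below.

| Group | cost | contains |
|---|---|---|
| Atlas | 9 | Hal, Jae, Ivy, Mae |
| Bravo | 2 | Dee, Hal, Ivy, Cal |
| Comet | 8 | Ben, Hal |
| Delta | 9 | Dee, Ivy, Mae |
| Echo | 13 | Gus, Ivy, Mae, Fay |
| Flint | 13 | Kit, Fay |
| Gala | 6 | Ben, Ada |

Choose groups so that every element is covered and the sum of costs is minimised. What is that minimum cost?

Atlas, Bravo, Echo, Flint, Gala together cover every element (Atlas ∪ Bravo ∪ Echo ∪ Flint ∪ Gala = {Ben, Dee, Hal, Gus, Jae, Kit, Ivy, Ada, Mae, Fay, Cal}); total cost 9 + 2 + 13 + 13 + 6 = 43.
No covering selection has total cost below 43.

43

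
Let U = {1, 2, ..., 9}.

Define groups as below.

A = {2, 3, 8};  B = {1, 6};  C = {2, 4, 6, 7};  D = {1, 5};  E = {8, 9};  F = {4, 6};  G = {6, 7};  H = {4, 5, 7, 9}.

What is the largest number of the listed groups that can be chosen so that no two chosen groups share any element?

D, E, G are pairwise disjoint (D={1,5}; E={8,9}; G={6,7}).
Every remaining group overlaps one of these, and no 4 of the listed groups are pairwise disjoint, so 3 is the maximum.

3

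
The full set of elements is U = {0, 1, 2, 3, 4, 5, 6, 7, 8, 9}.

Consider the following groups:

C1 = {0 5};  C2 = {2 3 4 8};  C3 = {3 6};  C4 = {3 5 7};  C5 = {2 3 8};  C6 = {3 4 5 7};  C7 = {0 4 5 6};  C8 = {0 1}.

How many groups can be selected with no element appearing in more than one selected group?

C3, C8 are pairwise disjoint (C3={3,6}; C8={0,1}).
Every remaining group overlaps one of these, and no 3 of the listed groups are pairwise disjoint, so 2 is the maximum.

2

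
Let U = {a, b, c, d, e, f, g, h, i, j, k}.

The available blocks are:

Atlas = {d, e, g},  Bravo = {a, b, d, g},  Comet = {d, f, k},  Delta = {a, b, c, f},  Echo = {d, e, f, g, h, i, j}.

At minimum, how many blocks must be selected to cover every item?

3

Comet, Delta, and Echo cover everything between them: the union {a, b, c, d, e, f, g, h, i, j, k} is all of U.
Only Delta contains c, so Delta is forced; the remaining 7 items need at least 2 more blocks (each remaining block adds at most 6) — so at least 3 blocks are needed, and 3 is optimal.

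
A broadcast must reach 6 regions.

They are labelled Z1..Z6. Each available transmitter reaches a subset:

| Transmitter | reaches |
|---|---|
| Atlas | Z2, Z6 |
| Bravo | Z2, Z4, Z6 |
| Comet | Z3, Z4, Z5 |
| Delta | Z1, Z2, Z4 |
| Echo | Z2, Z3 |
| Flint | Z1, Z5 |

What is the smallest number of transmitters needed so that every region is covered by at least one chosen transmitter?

Take {Bravo, Comet, Flint}. Their union is {Z1, Z2, Z3, Z4, Z5, Z6}, which is all 6 regions.
No 2 of the 6 transmitters cover everything (all 15 combinations miss at least one region), so 3 is optimal.

3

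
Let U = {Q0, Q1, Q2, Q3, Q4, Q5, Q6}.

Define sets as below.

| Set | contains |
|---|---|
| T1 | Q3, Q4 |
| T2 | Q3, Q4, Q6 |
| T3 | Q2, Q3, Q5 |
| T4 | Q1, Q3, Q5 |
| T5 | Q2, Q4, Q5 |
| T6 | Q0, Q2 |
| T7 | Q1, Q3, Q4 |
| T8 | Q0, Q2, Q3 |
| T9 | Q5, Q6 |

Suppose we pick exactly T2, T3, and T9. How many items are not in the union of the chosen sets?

Union of T2, T3, T9 = {Q2, Q3, Q4, Q5, Q6}.
Not covered: Q0, Q1 — 2 items.

2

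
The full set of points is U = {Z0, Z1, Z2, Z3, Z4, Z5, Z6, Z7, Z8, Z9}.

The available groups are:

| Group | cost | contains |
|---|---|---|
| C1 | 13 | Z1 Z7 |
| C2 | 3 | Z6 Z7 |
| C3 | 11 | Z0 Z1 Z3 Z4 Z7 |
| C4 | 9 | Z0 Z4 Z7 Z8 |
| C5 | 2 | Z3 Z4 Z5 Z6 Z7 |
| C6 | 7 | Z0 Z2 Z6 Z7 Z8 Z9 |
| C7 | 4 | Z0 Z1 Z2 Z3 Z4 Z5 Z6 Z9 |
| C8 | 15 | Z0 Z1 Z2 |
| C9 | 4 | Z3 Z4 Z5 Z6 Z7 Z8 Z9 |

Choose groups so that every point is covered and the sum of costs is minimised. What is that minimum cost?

8

C7, C9 together cover every point (C7 ∪ C9 = {Z0, Z1, Z2, Z3, Z4, Z5, Z6, Z7, Z8, Z9}); total cost 4 + 4 = 8.
The greedy pick C5, C7, C9 costs 10; no covering selection beats 8.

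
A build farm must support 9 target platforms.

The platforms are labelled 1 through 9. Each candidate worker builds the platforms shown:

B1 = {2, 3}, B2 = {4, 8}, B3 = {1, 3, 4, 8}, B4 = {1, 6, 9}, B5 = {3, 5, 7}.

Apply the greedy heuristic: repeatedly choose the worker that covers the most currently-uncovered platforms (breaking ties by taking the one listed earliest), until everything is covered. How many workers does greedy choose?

Greedy: pick B3 (covers 4 new) → pick B4 (covers 2 new) → pick B5 (covers 2 new) → pick B1 (covers 1 new). Total picks: 4.

4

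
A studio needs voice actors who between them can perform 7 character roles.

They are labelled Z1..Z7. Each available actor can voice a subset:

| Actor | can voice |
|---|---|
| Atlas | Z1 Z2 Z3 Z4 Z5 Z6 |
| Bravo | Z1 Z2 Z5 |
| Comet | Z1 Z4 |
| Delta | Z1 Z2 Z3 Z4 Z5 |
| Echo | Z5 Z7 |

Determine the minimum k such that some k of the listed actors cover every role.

Take {Atlas, Echo}. Their union is {Z1, Z2, Z3, Z4, Z5, Z6, Z7}, which is all 7 roles.
No single actor has all 7 roles (the largest, Atlas, has 6), so 2 is optimal.

2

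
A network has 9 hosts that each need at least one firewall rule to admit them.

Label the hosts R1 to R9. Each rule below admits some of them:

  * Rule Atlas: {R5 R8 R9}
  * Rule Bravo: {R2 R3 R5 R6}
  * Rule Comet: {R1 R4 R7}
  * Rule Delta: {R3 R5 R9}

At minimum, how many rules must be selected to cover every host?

Atlas and Bravo and Comet together: Atlas ∪ Bravo ∪ Comet = {R1, R2, R3, R4, R5, R6, R7, R8, R9} — every host is covered.
Each rule has at most 4 hosts, and 2·4 = 8 < 9 — so at least 3 rules are needed, and 3 is optimal.

3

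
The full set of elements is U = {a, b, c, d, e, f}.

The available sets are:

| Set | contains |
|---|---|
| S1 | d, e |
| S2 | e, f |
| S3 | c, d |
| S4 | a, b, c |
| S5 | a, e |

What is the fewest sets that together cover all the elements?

S1, S2, and S4 cover everything between them: the union {a, b, c, d, e, f} is all of U.
Only S4 contains b, so S4 is forced; the remaining 3 elements need at least 2 more sets (each remaining set adds at most 2) — so at least 3 sets are needed, and 3 is optimal.

3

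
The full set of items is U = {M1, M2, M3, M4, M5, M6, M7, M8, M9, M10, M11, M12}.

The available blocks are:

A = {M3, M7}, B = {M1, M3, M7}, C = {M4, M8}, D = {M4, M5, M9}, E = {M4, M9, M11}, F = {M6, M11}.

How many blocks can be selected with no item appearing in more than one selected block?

B, D, F are pairwise disjoint (B={M1,M3,M7}; D={M4,M5,M9}; F={M6,M11}).
Every remaining block overlaps one of these, and no 4 of the listed blocks are pairwise disjoint, so 3 is the maximum.

3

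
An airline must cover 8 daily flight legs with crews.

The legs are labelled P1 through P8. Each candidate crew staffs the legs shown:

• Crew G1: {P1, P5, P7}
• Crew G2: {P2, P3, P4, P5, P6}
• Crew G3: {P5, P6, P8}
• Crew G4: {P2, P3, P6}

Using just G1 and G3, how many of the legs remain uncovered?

Union of G1, G3 = {P1, P5, P6, P7, P8}.
Not covered: P2, P3, P4 — 3 legs.

3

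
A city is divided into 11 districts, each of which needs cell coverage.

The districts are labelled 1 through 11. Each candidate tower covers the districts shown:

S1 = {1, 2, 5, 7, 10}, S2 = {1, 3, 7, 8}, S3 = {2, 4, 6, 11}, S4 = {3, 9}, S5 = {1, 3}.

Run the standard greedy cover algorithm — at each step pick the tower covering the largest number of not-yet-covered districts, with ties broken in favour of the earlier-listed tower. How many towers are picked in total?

4

Greedy: pick S1 (covers 5 new) → pick S3 (covers 3 new) → pick S2 (covers 2 new) → pick S4 (covers 1 new). Total picks: 4.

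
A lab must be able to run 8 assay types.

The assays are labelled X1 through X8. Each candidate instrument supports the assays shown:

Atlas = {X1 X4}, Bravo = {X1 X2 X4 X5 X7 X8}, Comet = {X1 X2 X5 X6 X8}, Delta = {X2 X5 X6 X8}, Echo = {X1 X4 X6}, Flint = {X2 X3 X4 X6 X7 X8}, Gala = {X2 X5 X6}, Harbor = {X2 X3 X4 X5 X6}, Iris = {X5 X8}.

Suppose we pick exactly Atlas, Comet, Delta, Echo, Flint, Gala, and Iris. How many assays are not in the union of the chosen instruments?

0

Union of Atlas, Comet, Delta, Echo, Flint, Gala, Iris = {X1, X2, X3, X4, X5, X6, X7, X8} — that's every assay, so 0 are uncovered.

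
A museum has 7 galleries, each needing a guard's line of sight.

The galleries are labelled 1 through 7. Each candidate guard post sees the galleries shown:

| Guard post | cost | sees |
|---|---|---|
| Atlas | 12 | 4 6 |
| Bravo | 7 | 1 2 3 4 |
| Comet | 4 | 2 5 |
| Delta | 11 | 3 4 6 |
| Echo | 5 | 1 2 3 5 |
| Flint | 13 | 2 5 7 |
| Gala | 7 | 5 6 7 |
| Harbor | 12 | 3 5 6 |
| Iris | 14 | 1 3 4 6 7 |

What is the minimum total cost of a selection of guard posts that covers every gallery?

Bravo, Gala together cover every gallery (Bravo ∪ Gala = {1, 2, 3, 4, 5, 6, 7}); total cost 7 + 7 = 14.
The greedy pick Echo, Gala, Bravo costs 19; no covering selection beats 14.

14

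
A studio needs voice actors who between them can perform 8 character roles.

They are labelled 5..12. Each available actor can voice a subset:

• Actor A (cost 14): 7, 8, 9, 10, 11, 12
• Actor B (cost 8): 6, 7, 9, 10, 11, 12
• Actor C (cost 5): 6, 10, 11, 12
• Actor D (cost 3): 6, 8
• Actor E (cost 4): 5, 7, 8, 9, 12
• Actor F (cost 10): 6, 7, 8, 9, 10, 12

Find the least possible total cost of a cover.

9

C, E together cover every role (C ∪ E = {5, 6, 7, 8, 9, 10, 11, 12}); total cost 5 + 4 = 9.
No covering selection has total cost below 9.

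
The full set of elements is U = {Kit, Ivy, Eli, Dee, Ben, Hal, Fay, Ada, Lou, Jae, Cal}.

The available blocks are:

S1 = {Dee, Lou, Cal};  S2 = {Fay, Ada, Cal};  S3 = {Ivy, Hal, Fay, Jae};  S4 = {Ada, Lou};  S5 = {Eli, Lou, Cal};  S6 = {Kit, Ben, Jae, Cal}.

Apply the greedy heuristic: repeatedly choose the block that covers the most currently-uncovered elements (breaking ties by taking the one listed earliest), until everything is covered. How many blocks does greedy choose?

5

Greedy: pick S3 (covers 4 new) → pick S1 (covers 3 new) → pick S6 (covers 2 new) → pick S2 (covers 1 new) → pick S5 (covers 1 new). Total picks: 5.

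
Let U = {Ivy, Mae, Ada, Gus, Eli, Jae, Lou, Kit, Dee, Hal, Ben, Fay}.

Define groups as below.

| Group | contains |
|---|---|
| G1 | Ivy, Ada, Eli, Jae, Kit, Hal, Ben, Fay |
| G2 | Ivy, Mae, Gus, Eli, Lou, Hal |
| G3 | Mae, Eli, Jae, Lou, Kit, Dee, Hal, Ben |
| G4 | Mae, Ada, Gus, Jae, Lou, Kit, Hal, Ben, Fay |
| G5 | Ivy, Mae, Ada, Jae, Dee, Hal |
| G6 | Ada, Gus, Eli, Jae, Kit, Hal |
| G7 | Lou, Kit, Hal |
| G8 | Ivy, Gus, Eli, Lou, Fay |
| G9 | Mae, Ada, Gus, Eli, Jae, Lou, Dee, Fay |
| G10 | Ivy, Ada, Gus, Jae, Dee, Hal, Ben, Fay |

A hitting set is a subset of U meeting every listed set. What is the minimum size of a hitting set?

The 2 points {Lou, Hal} hit every group.
No single point lies in every group, so at least 2 are needed and 2 is optimal.

2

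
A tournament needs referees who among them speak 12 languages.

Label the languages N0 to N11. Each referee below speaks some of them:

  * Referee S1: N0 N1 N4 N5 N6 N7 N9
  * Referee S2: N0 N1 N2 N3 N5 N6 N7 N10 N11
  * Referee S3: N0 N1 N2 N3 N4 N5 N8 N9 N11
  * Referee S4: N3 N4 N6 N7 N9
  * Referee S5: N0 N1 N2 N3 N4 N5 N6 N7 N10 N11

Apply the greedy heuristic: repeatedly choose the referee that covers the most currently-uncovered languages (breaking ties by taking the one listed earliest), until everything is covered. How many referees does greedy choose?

2

Greedy: pick S5 (covers 10 new) → pick S3 (covers 2 new). Total picks: 2.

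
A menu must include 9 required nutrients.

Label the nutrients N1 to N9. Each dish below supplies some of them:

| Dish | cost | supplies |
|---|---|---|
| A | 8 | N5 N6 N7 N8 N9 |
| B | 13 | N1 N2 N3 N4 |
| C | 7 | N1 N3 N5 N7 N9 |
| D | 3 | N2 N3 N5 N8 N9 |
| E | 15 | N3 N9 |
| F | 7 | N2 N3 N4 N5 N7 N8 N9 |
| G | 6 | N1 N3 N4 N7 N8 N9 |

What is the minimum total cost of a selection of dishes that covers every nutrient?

A, D, G together cover every nutrient (A ∪ D ∪ G = {N1, N2, N3, N4, N5, N6, N7, N8, N9}); total cost 8 + 3 + 6 = 17.
No covering selection has total cost below 17.

17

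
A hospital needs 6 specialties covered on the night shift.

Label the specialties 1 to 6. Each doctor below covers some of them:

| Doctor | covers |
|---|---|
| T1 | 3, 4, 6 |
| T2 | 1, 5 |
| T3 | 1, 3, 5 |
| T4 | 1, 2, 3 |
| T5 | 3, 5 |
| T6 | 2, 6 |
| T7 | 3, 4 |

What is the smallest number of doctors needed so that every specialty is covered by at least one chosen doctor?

Take {T1, T2, T6}. Their union is {1, 2, 3, 4, 5, 6}, which is all 6 specialties.
No 2 of the 7 doctors cover everything (all 21 combinations miss at least one specialty), so 3 is optimal.

3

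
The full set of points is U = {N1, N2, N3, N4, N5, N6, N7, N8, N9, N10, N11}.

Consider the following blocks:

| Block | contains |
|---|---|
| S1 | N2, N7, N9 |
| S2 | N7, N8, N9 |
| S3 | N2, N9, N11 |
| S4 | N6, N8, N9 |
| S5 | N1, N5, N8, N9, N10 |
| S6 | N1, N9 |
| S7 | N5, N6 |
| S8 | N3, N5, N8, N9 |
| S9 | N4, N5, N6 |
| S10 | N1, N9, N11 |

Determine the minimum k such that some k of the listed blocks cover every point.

S1 and S5 and S8 and S9 and S10 together: S1 ∪ S5 ∪ S8 ∪ S9 ∪ S10 = {N1, N2, N3, N4, N5, N6, N7, N8, N9, N10, N11} — every point is covered.
Only S8 contains N3, so S8 is forced; the remaining 7 points need at least 4 more blocks (each remaining block adds at most 2) — so at least 5 blocks are needed, and 5 is optimal.

5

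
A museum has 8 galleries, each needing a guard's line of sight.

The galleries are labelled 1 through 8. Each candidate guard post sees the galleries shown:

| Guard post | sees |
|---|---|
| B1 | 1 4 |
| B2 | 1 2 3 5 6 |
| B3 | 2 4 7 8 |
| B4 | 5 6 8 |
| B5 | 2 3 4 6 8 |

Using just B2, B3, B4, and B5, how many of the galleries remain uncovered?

Union of B2, B3, B4, B5 = {1, 2, 3, 4, 5, 6, 7, 8} — that's every gallery, so 0 are uncovered.

0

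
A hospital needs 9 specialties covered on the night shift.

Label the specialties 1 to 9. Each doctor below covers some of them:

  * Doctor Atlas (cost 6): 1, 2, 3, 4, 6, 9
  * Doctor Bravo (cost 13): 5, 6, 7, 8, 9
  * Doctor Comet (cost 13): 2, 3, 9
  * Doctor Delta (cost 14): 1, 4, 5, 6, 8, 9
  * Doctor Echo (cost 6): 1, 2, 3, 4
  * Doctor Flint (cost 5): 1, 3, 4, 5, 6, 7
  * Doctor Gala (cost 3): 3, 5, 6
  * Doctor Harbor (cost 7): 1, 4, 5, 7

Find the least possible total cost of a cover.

Bravo, Echo together cover every specialty (Bravo ∪ Echo = {1, 2, 3, 4, 5, 6, 7, 8, 9}); total cost 13 + 6 = 19.
The greedy pick Flint, Atlas, Bravo costs 24; no covering selection beats 19.

19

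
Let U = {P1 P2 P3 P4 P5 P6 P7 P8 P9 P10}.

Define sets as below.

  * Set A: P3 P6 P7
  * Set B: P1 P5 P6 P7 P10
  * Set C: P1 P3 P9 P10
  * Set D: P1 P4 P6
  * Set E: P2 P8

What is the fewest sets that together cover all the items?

4

B and C and D and E together: B ∪ C ∪ D ∪ E = {P1, P2, P3, P4, P5, P6, P7, P8, P9, P10} — every item is covered.
Only D contains P4, so D is forced; the remaining 7 items need at least 3 more sets (each remaining set adds at most 3) — so at least 4 sets are needed, and 4 is optimal.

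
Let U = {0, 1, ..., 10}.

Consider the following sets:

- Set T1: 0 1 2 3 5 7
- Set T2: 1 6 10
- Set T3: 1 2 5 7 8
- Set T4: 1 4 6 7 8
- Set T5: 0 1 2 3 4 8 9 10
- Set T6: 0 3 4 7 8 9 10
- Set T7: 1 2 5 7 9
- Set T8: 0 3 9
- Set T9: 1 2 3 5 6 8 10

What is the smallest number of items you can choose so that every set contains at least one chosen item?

Take H = {1, 9}. Each listed set contains at least one of these, so H is a hitting set of size 2.
The sets T4, T8 are pairwise disjoint, so any hitting set needs a separate item for each — at least 2. Hence 2 is optimal.

2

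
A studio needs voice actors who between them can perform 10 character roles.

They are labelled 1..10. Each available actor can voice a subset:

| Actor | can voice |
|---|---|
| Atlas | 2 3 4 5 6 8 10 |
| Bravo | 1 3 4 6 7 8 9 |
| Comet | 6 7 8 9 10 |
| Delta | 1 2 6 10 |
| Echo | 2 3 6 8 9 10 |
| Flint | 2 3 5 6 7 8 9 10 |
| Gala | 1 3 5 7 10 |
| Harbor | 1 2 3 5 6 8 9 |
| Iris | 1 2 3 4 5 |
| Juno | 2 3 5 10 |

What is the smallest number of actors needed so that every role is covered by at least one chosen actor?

2

Take {Comet, Iris}. Their union is {1, 2, 3, 4, 5, 6, 7, 8, 9, 10}, which is all 10 roles.
No single actor has all 10 roles (the largest, Flint, has 8), so 2 is optimal.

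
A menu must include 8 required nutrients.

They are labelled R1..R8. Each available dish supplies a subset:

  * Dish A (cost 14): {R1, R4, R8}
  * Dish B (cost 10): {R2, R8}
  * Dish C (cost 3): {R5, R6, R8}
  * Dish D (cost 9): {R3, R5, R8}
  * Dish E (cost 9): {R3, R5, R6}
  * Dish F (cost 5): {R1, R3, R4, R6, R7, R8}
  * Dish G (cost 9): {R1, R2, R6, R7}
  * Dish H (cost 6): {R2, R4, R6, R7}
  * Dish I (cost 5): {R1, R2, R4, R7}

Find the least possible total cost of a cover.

13

C, F, I together cover every nutrient (C ∪ F ∪ I = {R1, R2, R3, R4, R5, R6, R7, R8}); total cost 3 + 5 + 5 = 13.
No covering selection has total cost below 13.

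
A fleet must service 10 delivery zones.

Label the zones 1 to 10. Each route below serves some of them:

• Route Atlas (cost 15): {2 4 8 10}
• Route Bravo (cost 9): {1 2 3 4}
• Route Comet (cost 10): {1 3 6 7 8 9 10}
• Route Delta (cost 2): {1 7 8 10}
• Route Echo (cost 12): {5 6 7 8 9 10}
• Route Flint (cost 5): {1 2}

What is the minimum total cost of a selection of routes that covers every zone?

21

Bravo, Echo together cover every zone (Bravo ∪ Echo = {1, 2, 3, 4, 5, 6, 7, 8, 9, 10}); total cost 9 + 12 = 21.
The greedy pick Delta, Bravo, Echo costs 23; no covering selection beats 21.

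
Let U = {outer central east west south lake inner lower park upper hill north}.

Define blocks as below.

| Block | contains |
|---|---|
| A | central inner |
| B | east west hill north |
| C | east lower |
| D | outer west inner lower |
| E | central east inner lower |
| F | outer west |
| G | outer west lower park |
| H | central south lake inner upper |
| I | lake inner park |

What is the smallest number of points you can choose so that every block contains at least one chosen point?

3

Take T = {west, inner, lower}. Each listed block contains at least one of these, so T is a hitting set of size 3.
The blocks A, C, F are pairwise disjoint, so any hitting set needs a separate point for each — at least 3. Hence 3 is optimal.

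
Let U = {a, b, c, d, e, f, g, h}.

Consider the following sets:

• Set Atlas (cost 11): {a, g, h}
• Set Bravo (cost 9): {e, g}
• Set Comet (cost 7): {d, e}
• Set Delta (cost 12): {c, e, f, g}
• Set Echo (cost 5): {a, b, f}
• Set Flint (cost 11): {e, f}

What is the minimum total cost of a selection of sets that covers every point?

Atlas, Comet, Delta, Echo together cover every point (Atlas ∪ Comet ∪ Delta ∪ Echo = {a, b, c, d, e, f, g, h}); total cost 11 + 7 + 12 + 5 = 35.
No covering selection has total cost below 35.

35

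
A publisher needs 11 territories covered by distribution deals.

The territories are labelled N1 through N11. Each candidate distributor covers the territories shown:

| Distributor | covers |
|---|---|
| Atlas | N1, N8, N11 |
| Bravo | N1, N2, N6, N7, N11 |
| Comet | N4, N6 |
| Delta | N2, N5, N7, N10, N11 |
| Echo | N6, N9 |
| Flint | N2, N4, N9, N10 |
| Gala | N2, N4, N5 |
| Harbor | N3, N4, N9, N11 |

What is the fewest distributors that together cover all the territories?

4

Take {Atlas, Comet, Delta, Harbor}. Their union is {N1, N2, N3, N4, N5, N6, N7, N8, N9, N10, N11}, which is all 11 territories.
No 3 of the 8 distributors cover everything (all 56 combinations miss at least one territory), so 4 is optimal.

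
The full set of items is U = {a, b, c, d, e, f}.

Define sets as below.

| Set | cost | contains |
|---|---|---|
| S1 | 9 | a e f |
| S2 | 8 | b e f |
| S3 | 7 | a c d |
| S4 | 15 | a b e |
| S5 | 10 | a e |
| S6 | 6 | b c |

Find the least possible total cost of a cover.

15

S2, S3 together cover every item (S2 ∪ S3 = {a, b, c, d, e, f}); total cost 8 + 7 = 15.
No covering selection has total cost below 15.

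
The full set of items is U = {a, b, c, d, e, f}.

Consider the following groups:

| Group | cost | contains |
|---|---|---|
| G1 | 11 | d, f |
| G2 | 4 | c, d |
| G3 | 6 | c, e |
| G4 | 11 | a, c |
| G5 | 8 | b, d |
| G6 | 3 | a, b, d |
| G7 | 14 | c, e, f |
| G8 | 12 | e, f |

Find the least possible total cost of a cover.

G6, G7 together cover every item (G6 ∪ G7 = {a, b, c, d, e, f}); total cost 3 + 14 = 17.
The greedy pick G6, G3, G1 costs 20; no covering selection beats 17.

17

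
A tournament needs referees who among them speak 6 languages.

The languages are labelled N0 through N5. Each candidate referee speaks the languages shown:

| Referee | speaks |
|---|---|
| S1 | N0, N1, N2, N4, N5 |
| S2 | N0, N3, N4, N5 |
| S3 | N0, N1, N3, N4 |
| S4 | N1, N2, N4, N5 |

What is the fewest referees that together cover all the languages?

Take {S3, S4}. Their union is {N0, N1, N2, N3, N4, N5}, which is all 6 languages.
No single referee has all 6 languages (the largest, S1, has 5), so 2 is optimal.

2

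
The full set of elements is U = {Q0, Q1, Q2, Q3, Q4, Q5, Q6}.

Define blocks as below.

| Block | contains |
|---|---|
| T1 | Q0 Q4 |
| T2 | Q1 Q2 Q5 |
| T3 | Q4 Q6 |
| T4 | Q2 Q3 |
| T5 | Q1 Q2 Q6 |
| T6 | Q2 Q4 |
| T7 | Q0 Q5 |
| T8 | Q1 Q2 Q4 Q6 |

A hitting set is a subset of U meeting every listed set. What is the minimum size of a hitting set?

H = {Q2, Q4, Q5} meets every block (each contains at least one member of H), and |H| = 3.
The blocks T3, T4, T7 are pairwise disjoint, so any hitting set needs a separate element for each — at least 3. Hence 3 is optimal.

3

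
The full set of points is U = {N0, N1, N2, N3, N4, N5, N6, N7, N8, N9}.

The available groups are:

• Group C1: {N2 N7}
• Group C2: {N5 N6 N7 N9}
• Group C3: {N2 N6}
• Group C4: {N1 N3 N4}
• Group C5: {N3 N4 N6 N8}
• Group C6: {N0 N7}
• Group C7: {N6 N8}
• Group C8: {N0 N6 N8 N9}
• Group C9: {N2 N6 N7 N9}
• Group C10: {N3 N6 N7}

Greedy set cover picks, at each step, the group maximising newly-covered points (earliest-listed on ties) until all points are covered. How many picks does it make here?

4

Greedy: pick C2 (covers 4 new) → pick C4 (covers 3 new) → pick C8 (covers 2 new) → pick C1 (covers 1 new). Total picks: 4.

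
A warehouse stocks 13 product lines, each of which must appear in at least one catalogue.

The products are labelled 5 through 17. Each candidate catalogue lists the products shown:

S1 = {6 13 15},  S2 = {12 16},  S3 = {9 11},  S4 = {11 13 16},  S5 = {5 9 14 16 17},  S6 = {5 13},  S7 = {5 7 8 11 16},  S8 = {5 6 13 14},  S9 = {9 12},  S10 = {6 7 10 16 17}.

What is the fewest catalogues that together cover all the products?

Take {S1, S5, S7, S9, S10}. Their union is {5, 6, 7, 8, 9, 10, 11, 12, 13, 14, 15, 16, 17}, which is all 13 products.
No 4 of the 10 catalogues cover everything (all 210 combinations miss at least one product), so 5 is optimal.

5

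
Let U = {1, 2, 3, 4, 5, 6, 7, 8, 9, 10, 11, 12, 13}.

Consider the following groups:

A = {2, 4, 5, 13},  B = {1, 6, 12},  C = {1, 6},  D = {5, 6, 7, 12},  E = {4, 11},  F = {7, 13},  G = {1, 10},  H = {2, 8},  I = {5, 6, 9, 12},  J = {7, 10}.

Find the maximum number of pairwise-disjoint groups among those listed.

5

E, F, G, H, I are pairwise disjoint (E={4,11}; F={7,13}; G={1,10}; H={2,8}; I={5,6,9,12}).
Every remaining group overlaps one of these, and no 6 of the listed groups are pairwise disjoint, so 5 is the maximum.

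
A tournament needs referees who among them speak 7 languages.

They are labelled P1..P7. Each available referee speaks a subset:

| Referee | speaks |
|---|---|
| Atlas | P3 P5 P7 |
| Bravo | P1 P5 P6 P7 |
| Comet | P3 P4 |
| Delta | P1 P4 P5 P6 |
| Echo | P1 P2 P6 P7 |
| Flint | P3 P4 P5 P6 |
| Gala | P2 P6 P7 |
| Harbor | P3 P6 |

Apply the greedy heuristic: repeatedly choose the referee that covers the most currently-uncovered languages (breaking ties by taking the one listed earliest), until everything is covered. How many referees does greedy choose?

Greedy: pick Bravo (covers 4 new) → pick Comet (covers 2 new) → pick Echo (covers 1 new). Total picks: 3.
(The true minimum cover uses only 2 referees, so greedy is not optimal here.)

3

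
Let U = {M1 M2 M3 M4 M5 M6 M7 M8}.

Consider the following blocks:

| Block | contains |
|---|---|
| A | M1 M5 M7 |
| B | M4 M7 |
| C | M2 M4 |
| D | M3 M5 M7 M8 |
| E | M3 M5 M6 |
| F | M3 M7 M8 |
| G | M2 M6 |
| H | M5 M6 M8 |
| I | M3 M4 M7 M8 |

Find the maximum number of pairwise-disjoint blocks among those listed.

B, G are pairwise disjoint (B={M4,M7}; G={M2,M6}).
Every remaining block overlaps one of these, and no 3 of the listed blocks are pairwise disjoint, so 2 is the maximum.

2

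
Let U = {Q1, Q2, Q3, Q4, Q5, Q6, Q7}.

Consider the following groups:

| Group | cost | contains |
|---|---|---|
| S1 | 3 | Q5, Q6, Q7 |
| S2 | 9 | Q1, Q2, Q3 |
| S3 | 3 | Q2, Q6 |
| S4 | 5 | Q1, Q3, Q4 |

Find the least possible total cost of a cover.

11

S1, S3, S4 together cover every item (S1 ∪ S3 ∪ S4 = {Q1, Q2, Q3, Q4, Q5, Q6, Q7}); total cost 3 + 3 + 5 = 11.
No covering selection has total cost below 11.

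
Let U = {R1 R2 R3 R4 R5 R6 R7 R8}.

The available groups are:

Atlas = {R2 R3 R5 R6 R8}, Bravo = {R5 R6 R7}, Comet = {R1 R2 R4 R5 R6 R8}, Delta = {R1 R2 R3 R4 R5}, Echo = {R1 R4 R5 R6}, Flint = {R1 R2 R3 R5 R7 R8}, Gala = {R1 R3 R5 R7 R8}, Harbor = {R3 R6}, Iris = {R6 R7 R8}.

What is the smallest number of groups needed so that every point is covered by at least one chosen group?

2

Take {Delta, Iris}. Their union is {R1, R2, R3, R4, R5, R6, R7, R8}, which is all 8 points.
No single group has all 8 points (the largest, Comet, has 6), so 2 is optimal.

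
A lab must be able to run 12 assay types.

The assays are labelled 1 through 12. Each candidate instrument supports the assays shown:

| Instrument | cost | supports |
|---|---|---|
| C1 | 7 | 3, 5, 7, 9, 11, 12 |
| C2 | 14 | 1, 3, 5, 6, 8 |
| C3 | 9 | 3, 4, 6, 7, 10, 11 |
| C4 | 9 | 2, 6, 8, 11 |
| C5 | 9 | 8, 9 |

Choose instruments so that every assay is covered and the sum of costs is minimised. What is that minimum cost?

C1, C2, C3, C4 together cover every assay (C1 ∪ C2 ∪ C3 ∪ C4 = {1, 2, 3, 4, 5, 6, 7, 8, 9, 10, 11, 12}); total cost 7 + 14 + 9 + 9 = 39.
No covering selection has total cost below 39.

39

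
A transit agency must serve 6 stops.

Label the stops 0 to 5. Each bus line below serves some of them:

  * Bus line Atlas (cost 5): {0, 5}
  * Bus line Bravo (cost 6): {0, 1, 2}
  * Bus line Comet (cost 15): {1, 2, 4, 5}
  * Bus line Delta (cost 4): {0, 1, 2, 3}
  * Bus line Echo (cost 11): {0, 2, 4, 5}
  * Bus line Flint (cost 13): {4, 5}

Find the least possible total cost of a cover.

Delta, Echo together cover every stop (Delta ∪ Echo = {0, 1, 2, 3, 4, 5}); total cost 4 + 11 = 15.
The greedy pick Delta, Atlas, Echo costs 20; no covering selection beats 15.

15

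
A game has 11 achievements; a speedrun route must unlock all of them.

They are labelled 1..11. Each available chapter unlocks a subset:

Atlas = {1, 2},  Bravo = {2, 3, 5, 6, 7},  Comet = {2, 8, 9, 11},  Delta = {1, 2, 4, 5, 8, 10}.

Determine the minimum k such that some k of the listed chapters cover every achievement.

Take {Bravo, Comet, Delta}. Their union is {1, 2, 3, 4, 5, 6, 7, 8, 9, 10, 11}, which is all 11 achievements.
Only Bravo contains 3, so Bravo is forced; the remaining 6 achievements need at least 2 more chapters (each remaining chapter adds at most 4) — so at least 3 chapters are needed, and 3 is optimal.

3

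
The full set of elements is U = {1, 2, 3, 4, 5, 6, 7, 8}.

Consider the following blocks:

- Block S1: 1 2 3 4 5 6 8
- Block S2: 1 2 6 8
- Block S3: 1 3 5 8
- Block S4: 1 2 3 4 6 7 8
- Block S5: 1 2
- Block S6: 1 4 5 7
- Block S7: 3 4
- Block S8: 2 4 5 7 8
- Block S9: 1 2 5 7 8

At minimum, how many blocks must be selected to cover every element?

Take {S1, S8}. Their union is {1, 2, 3, 4, 5, 6, 7, 8}, which is all 8 elements.
No single block has all 8 elements (the largest, S1, has 7), so 2 is optimal.

2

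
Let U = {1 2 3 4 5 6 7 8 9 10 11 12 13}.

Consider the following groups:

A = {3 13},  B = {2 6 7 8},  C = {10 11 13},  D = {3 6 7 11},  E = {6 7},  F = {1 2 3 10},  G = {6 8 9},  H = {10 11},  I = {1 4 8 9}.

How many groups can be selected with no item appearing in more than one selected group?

4

A, E, H, I are pairwise disjoint (A={3,13}; E={6,7}; H={10,11}; I={1,4,8,9}).
Every remaining group overlaps one of these, and no 5 of the listed groups are pairwise disjoint, so 4 is the maximum.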